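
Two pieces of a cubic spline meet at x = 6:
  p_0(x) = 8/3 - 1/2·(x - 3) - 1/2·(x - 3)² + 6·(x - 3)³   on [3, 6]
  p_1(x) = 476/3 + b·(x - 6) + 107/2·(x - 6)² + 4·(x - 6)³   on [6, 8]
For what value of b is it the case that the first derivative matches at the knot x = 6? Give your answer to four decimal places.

158.5000

p_0'(x) = -1/2 - 1·(x - 3) + 18·(x - 3)², so p_0'(6) = 317/2. On the right, p_1'(6) = b, so b = 317/2.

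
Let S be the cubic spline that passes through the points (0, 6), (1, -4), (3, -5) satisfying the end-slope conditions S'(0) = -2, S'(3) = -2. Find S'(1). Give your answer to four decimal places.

-9.2500

With m_i denoting the second derivative at x_i, h_i = 1, 2, and Δ_i = (y_(i+1) − y_i)/h_i = -10, -1/2:
  1·m_0 + 6·m_1 + 2·m_2 = 6(Δ_1 - Δ_0) = 57
Clamped end conditions give two more equations: 2h_0·m_0 + h_0·m_1 = 6(Δ_0 - S'(0)) = -48 and h_1·m_1 + 2h_1·m_2 = 6(S'(3) - Δ_1) = -9.
Forward elimination and back-substitution give m_0 = -67/2, m_1 = 19, m_2 = -47/4.
On [1, 3], S'(x) = b_1 + 2c_1·(x - 1) + 3d_1·(x - 1)² with b_1 = Δ_1 - h_1(2m_1 + m_2)/6 = -37/4, c_1 = m_1/2 = 19/2, d_1 = (m_2 - m_1)/(6h_1) = -41/16. So S'(1) = -37/4.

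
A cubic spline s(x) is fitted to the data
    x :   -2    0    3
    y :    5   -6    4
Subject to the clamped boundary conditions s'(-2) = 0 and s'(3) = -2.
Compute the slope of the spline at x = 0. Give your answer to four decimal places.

With m_i denoting the second derivative at x_i, h_i = 2, 3, and Δ_i = (y_(i+1) − y_i)/h_i = -11/2, 10/3:
  2·m_0 + 10·m_1 + 3·m_2 = 6(Δ_1 - Δ_0) = 53
Clamped end conditions give two more equations: 2h_0·m_0 + h_0·m_1 = 6(Δ_0 - s'(-2)) = -33 and h_1·m_1 + 2h_1·m_2 = 6(s'(3) - Δ_1) = -32.
Solving: m_0 = -279/20, m_1 = 57/5, m_2 = -331/30.
On [0, 3], s'(x) = b_1 + 2c_1·x + 3d_1·x² with b_1 = Δ_1 - h_1(2m_1 + m_2)/6 = -51/20, c_1 = m_1/2 = 57/10, d_1 = (m_2 - m_1)/(6h_1) = -673/540. So s'(0) = -51/20.

-2.5500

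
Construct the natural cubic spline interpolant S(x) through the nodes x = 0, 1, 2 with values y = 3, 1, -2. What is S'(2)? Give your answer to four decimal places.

-3.2500

Write m_i for S''(x_i). With h_i = 1, 1 and divided differences Δ_i = -2, -3, the continuity of S' gives the tridiagonal system
  1·m_0 + 4·m_1 + 1·m_2 = 6(Δ_1 - Δ_0) = -6
Natural end conditions: m_0 = m_2 = 0.
Solving: m_0 = 0, m_1 = -3/2, m_2 = 0.
On [1, 2], S'(x) = b_1 + 2c_1·(x - 1) + 3d_1·(x - 1)² with b_1 = Δ_1 - h_1(2m_1 + m_2)/6 = -5/2, c_1 = m_1/2 = -3/4, d_1 = (m_2 - m_1)/(6h_1) = 1/4. So S'(2) = -13/4.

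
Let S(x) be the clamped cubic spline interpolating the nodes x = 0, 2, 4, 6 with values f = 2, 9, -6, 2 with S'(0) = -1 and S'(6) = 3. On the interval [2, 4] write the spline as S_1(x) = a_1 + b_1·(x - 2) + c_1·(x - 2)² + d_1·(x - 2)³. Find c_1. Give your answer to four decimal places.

-7.7833

Let M_i = S''(x_i). Step sizes h_i = 2, 2, 2; slopes of the chords Δ_i = (y_(i+1) - y_i)/h_i = 7/2, -15/2, 4.
  2·M_0 + 8·M_1 + 2·M_2 = 6(Δ_1 - Δ_0) = -66
  2·M_1 + 8·M_2 + 2·M_3 = 6(Δ_2 - Δ_1) = 69
Clamped end conditions give two more equations: 2h_0·M_0 + h_0·M_1 = 6(Δ_0 - S'(0)) = 27 and h_2·M_2 + 2h_2·M_3 = 6(S'(6) - Δ_2) = -6.
Solving: M_0 = 218/15, M_1 = -467/30, M_2 = 221/15, M_3 = -133/15.
On [2, 4], with S_1(x) = a_1 + b_1·(x - 2) + c_1·(x - 2)² + d_1·(x - 2)³: c_1 = M_1/2 = -467/60, d_1 = (M_2 - M_1)/(6h_1) = 101/40, b_1 = Δ_1 - h_1(2M_1 + M_2)/6 = -61/30.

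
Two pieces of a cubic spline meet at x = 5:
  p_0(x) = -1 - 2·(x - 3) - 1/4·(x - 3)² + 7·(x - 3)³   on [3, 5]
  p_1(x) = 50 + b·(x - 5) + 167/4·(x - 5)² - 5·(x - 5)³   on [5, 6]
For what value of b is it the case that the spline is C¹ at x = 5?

81

p_0'(x) = -2 - 1/2·(x - 3) + 21·(x - 3)², so p_0'(5) = 81. On the right, p_1'(5) = b, so b = 81.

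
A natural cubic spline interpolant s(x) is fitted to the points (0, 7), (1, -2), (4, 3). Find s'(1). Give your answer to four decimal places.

-6.3333

Put m_i = s'' at the i-th knot. Here h = (1, 3) and Δ = (-9, 5/3), so the interior equations h_(i-1)·m_(i-1) + 2(h_(i-1)+h_i)·m_i + h_i·m_(i+1) = 6(Δ_i − Δ_(i-1)) read
  1·m_0 + 8·m_1 + 3·m_2 = 6(Δ_1 - Δ_0) = 64
Natural end conditions: m_0 = m_2 = 0.
Solving: m_0 = 0, m_1 = 8, m_2 = 0.
On [1, 4], s'(x) = b_1 + 2c_1·(x - 1) + 3d_1·(x - 1)² with b_1 = Δ_1 - h_1(2m_1 + m_2)/6 = -19/3, c_1 = m_1/2 = 4, d_1 = (m_2 - m_1)/(6h_1) = -4/9. So s'(1) = -19/3.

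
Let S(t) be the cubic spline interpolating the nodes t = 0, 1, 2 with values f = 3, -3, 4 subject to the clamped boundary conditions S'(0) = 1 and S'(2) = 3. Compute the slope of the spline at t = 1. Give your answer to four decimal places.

Put M_i = S'' at the i-th knot. Here h = (1, 1) and Δ = (-6, 7), so the interior equations h_(i-1)·M_(i-1) + 2(h_(i-1)+h_i)·M_i + h_i·M_(i+1) = 6(Δ_i − Δ_(i-1)) read
  1·M_0 + 4·M_1 + 1·M_2 = 6(Δ_1 - Δ_0) = 78
Clamped end conditions give two more equations: 2h_0·M_0 + h_0·M_1 = 6(Δ_0 - S'(0)) = -42 and h_1·M_1 + 2h_1·M_2 = 6(S'(2) - Δ_1) = -24.
Forward elimination and back-substitution give M_0 = -79/2, M_1 = 37, M_2 = -61/2.
On [1, 2], S'(t) = b_1 + 2c_1·(t - 1) + 3d_1·(t - 1)² with b_1 = Δ_1 - h_1(2M_1 + M_2)/6 = -1/4, c_1 = M_1/2 = 37/2, d_1 = (M_2 - M_1)/(6h_1) = -45/4. So S'(1) = -1/4.

-0.2500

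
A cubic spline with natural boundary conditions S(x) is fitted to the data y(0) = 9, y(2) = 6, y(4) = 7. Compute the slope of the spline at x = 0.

Write σ_i for S''(x_i). With h_i = 2, 2 and divided differences Δ_i = -3/2, 1/2, the continuity of S' gives the tridiagonal system
  2·σ_0 + 8·σ_1 + 2·σ_2 = 6(Δ_1 - Δ_0) = 12
Natural end conditions: σ_0 = σ_2 = 0.
Solving: σ_0 = 0, σ_1 = 3/2, σ_2 = 0.
On [0, 2], S'(x) = b_0 + 2c_0·x + 3d_0·x² with b_0 = Δ_0 - h_0(2σ_0 + σ_1)/6 = -2, c_0 = σ_0/2 = 0, d_0 = (σ_1 - σ_0)/(6h_0) = 1/8. So S'(0) = -2.

-2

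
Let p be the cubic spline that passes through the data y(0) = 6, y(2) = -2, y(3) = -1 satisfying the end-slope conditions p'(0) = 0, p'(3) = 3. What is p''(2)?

8

Write m_i for p''(x_i). With h_i = 2, 1 and divided differences Δ_i = -4, 1, the continuity of p' gives the tridiagonal system
  2·m_0 + 6·m_1 + 1·m_2 = 6(Δ_1 - Δ_0) = 30
Clamped end conditions give two more equations: 2h_0·m_0 + h_0·m_1 = 6(Δ_0 - p'(0)) = -24 and h_1·m_1 + 2h_1·m_2 = 6(p'(3) - Δ_1) = 12.
Solving the tridiagonal system: m_0 = -10, m_1 = 8, m_2 = 2.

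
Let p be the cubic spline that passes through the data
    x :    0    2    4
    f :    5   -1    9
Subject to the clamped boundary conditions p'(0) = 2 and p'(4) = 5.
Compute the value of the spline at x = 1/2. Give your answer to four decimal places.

4.6484

With σ_i denoting the second derivative at x_i, h_i = 2, 2, and Δ_i = (y_(i+1) − y_i)/h_i = -3, 5:
  2·σ_0 + 8·σ_1 + 2·σ_2 = 6(Δ_1 - Δ_0) = 48
Clamped end conditions give two more equations: 2h_0·σ_0 + h_0·σ_1 = 6(Δ_0 - p'(0)) = -30 and h_1·σ_1 + 2h_1·σ_2 = 6(p'(4) - Δ_1) = 0.
Solving the tridiagonal system: σ_0 = -51/4, σ_1 = 21/2, σ_2 = -21/4.
On [0, 2], p(x) = 5 + 2·x - 51/8·x² + 31/16·x³.
With x = 1/2: p(1/2) = 595/128.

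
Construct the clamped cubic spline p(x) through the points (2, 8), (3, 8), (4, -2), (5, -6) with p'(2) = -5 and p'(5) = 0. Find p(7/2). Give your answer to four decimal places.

3.7083

Put M_i = p'' at the i-th knot. Here h = (1, 1, 1) and Δ = (0, -10, -4), so the interior equations h_(i-1)·M_(i-1) + 2(h_(i-1)+h_i)·M_i + h_i·M_(i+1) = 6(Δ_i − Δ_(i-1)) read
  1·M_0 + 4·M_1 + 1·M_2 = 6(Δ_1 - Δ_0) = -60
  1·M_1 + 4·M_2 + 1·M_3 = 6(Δ_2 - Δ_1) = 36
Clamped end conditions give two more equations: 2h_0·M_0 + h_0·M_1 = 6(Δ_0 - p'(2)) = 30 and h_2·M_2 + 2h_2·M_3 = 6(p'(5) - Δ_2) = 24.
Solving: M_0 = 416/15, M_1 = -382/15, M_2 = 212/15, M_3 = 74/15.
On [3, 4], p(x) = 8 - 58/15·(x - 3) - 191/15·(x - 3)² + 33/5·(x - 3)³.
With (x - 3) = 1/2: p(7/2) = 89/24.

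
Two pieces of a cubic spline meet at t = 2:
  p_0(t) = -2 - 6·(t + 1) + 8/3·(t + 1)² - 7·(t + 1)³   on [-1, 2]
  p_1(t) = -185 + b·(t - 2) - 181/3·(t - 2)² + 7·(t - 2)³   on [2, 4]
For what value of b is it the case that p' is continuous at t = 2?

-179

p_0'(t) = -6 + 16/3·(t + 1) - 21·(t + 1)², so p_0'(2) = -179. On the right, p_1'(2) = b, so b = -179.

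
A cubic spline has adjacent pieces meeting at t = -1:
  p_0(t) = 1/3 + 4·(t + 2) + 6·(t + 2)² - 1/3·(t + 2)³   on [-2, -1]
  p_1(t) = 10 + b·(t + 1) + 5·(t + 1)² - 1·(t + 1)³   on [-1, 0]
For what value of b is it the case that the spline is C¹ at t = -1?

15

p_0'(t) = 4 + 12·(t + 2) - 1·(t + 2)², so p_0'(-1) = 15. On the right, p_1'(-1) = b, so b = 15.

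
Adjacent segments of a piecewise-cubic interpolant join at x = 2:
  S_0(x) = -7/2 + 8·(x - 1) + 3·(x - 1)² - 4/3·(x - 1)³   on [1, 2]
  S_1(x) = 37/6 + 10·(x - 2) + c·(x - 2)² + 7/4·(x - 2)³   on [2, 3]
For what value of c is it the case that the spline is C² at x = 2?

-1

S_0''(x) = 6 - 8·(x - 1), so S_0''(2) = -2. On the right, S_1''(2) = 2c, so c = -1.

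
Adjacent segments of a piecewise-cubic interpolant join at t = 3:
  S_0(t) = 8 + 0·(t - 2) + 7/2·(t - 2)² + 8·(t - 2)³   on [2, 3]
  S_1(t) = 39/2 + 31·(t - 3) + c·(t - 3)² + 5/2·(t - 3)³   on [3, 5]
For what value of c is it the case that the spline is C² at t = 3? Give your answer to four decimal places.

S_0''(t) = 7 + 48·(t - 2), so S_0''(3) = 55. On the right, S_1''(3) = 2c, so c = 55/2.

27.5000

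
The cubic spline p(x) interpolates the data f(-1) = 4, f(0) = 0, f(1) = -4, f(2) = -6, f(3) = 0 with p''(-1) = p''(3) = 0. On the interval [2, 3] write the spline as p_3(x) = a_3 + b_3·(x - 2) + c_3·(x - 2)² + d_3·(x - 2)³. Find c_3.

6

Let M_i = p''(x_i). Step sizes h_i = 1, 1, 1, 1; slopes of the chords Δ_i = (y_(i+1) - y_i)/h_i = -4, -4, -2, 6.
  1·M_0 + 4·M_1 + 1·M_2 = 6(Δ_1 - Δ_0) = 0
  1·M_1 + 4·M_2 + 1·M_3 = 6(Δ_2 - Δ_1) = 12
  1·M_2 + 4·M_3 + 1·M_4 = 6(Δ_3 - Δ_2) = 48
Natural end conditions: M_0 = M_4 = 0.
Hence M_0 = 0, M_1 = 0, M_2 = 0, M_3 = 12, M_4 = 0.
On [2, 3], with p_3(x) = a_3 + b_3·(x - 2) + c_3·(x - 2)² + d_3·(x - 2)³: c_3 = M_3/2 = 6, d_3 = (M_4 - M_3)/(6h_3) = -2, b_3 = Δ_3 - h_3(2M_3 + M_4)/6 = 2.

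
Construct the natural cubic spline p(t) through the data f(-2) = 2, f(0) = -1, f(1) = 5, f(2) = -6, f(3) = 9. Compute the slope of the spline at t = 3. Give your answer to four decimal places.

23.2267

With M_i denoting the second derivative at x_i, h_i = 2, 1, 1, 1, and Δ_i = (y_(i+1) − y_i)/h_i = -3/2, 6, -11, 15:
  2·M_0 + 6·M_1 + 1·M_2 = 6(Δ_1 - Δ_0) = 45
  1·M_1 + 4·M_2 + 1·M_3 = 6(Δ_2 - Δ_1) = -102
  1·M_2 + 4·M_3 + 1·M_4 = 6(Δ_3 - Δ_2) = 156
Natural end conditions: M_0 = M_4 = 0.
Solving: M_0 = 0, M_1 = 1239/86, M_2 = -1782/43, M_3 = 4245/86, M_4 = 0.
On [2, 3], p'(t) = b_3 + 2c_3·(t - 2) + 3d_3·(t - 2)² with b_3 = Δ_3 - h_3(2M_3 + M_4)/6 = -125/86, c_3 = M_3/2 = 4245/172, d_3 = (M_4 - M_3)/(6h_3) = -1415/172. So p'(3) = 3995/172.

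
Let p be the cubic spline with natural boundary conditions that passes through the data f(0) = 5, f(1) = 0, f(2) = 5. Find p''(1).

Let m_i = p''(x_i). Step sizes h_i = 1, 1; slopes of the chords Δ_i = (y_(i+1) - y_i)/h_i = -5, 5.
  1·m_0 + 4·m_1 + 1·m_2 = 6(Δ_1 - Δ_0) = 60
Natural end conditions: m_0 = m_2 = 0.
Hence m_0 = 0, m_1 = 15, m_2 = 0.

15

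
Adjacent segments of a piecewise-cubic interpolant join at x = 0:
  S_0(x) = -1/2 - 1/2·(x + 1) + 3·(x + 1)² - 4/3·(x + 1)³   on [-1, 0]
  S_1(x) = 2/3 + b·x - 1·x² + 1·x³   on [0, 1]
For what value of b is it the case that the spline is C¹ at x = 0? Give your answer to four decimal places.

1.5000

S_0'(x) = -1/2 + 6·(x + 1) - 4·(x + 1)², so S_0'(0) = 3/2. On the right, S_1'(0) = b, so b = 3/2.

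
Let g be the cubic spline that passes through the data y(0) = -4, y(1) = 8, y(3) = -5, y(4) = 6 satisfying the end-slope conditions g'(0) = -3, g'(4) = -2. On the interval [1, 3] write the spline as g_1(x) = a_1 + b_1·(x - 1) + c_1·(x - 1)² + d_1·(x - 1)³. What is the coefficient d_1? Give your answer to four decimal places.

Put σ_i = g'' at the i-th knot. Here h = (1, 2, 1) and Δ = (12, -13/2, 11), so the interior equations h_(i-1)·σ_(i-1) + 2(h_(i-1)+h_i)·σ_i + h_i·σ_(i+1) = 6(Δ_i − Δ_(i-1)) read
  1·σ_0 + 6·σ_1 + 2·σ_2 = 6(Δ_1 - Δ_0) = -111
  2·σ_1 + 6·σ_2 + 1·σ_3 = 6(Δ_2 - Δ_1) = 105
Clamped end conditions give two more equations: 2h_0·σ_0 + h_0·σ_1 = 6(Δ_0 - g'(0)) = 90 and h_2·σ_2 + 2h_2·σ_3 = 6(g'(4) - Δ_2) = -78.
Solving: σ_0 = 2339/35, σ_1 = -1528/35, σ_2 = 1472/35, σ_3 = -2101/35.
On [1, 3], with g_1(x) = a_1 + b_1·(x - 1) + c_1·(x - 1)² + d_1·(x - 1)³: c_1 = σ_1/2 = -764/35, d_1 = (σ_2 - σ_1)/(6h_1) = 50/7, b_1 = Δ_1 - h_1(2σ_1 + σ_2)/6 = 601/70.

7.1429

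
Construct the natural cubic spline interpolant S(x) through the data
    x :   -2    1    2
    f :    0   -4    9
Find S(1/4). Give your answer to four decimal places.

Put m_i = S'' at the i-th knot. Here h = (3, 1) and Δ = (-4/3, 13), so the interior equations h_(i-1)·m_(i-1) + 2(h_(i-1)+h_i)·m_i + h_i·m_(i+1) = 6(Δ_i − Δ_(i-1)) read
  3·m_0 + 8·m_1 + 1·m_2 = 6(Δ_1 - Δ_0) = 86
Natural end conditions: m_0 = m_2 = 0.
Solving: m_0 = 0, m_1 = 43/4, m_2 = 0.
On [-2, 1], S(x) = 0 - 161/24·(x + 2) + 0·(x + 2)² + 43/72·(x + 2)³.
With (x + 2) = 9/4: S(1/4) = -4245/512.

-8.2910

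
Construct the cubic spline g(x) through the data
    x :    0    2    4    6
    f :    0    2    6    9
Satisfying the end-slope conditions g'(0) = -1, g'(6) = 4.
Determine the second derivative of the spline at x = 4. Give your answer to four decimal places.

Write M_i for g''(x_i). With h_i = 2, 2, 2 and divided differences Δ_i = 1, 2, 3/2, the continuity of g' gives the tridiagonal system
  2·M_0 + 8·M_1 + 2·M_2 = 6(Δ_1 - Δ_0) = 6
  2·M_1 + 8·M_2 + 2·M_3 = 6(Δ_2 - Δ_1) = -3
Clamped end conditions give two more equations: 2h_0·M_0 + h_0·M_1 = 6(Δ_0 - g'(0)) = 12 and h_2·M_2 + 2h_2·M_3 = 6(g'(6) - Δ_2) = 15.
Solving the tridiagonal system: M_0 = 83/30, M_1 = 7/15, M_2 = -49/30, M_3 = 137/30.

-1.6333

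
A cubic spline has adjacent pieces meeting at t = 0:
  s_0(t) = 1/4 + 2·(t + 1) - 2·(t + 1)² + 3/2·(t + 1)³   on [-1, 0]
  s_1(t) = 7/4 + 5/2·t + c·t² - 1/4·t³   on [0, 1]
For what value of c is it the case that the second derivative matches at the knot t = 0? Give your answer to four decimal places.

2.5000

s_0''(t) = -4 + 9·(t + 1), so s_0''(0) = 5. On the right, s_1''(0) = 2c, so c = 5/2.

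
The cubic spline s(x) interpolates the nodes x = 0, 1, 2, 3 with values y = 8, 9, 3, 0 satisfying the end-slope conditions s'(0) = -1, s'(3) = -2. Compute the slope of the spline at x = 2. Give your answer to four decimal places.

-5.7333

Write M_i for s''(x_i). With h_i = 1, 1, 1 and divided differences Δ_i = 1, -6, -3, the continuity of s' gives the tridiagonal system
  1·M_0 + 4·M_1 + 1·M_2 = 6(Δ_1 - Δ_0) = -42
  1·M_1 + 4·M_2 + 1·M_3 = 6(Δ_2 - Δ_1) = 18
Clamped end conditions give two more equations: 2h_0·M_0 + h_0·M_1 = 6(Δ_0 - s'(0)) = 12 and h_2·M_2 + 2h_2·M_3 = 6(s'(3) - Δ_2) = 6.
Hence M_0 = 212/15, M_1 = -244/15, M_2 = 134/15, M_3 = -22/15.
On [2, 3], s'(x) = b_2 + 2c_2·(x - 2) + 3d_2·(x - 2)² with b_2 = Δ_2 - h_2(2M_2 + M_3)/6 = -86/15, c_2 = M_2/2 = 67/15, d_2 = (M_3 - M_2)/(6h_2) = -26/15. So s'(2) = -86/15.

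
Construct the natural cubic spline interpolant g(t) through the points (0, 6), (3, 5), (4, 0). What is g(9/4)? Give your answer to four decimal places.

6.9727

With m_i denoting the second derivative at x_i, h_i = 3, 1, and Δ_i = (y_(i+1) − y_i)/h_i = -1/3, -5:
  3·m_0 + 8·m_1 + 1·m_2 = 6(Δ_1 - Δ_0) = -28
Natural end conditions: m_0 = m_2 = 0.
Hence m_0 = 0, m_1 = -7/2, m_2 = 0.
On [0, 3], g(t) = 6 + 17/12·t + 0·t² - 7/36·t³.
With t = 9/4: g(9/4) = 1785/256.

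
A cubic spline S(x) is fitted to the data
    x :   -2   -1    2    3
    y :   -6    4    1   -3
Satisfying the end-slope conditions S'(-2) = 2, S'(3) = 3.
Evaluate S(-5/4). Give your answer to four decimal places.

0.9777

Let m_i = S''(x_i). Step sizes h_i = 1, 3, 1; slopes of the chords Δ_i = (y_(i+1) - y_i)/h_i = 10, -1, -4.
  1·m_0 + 8·m_1 + 3·m_2 = 6(Δ_1 - Δ_0) = -66
  3·m_1 + 8·m_2 + 1·m_3 = 6(Δ_2 - Δ_1) = -18
Clamped end conditions give two more equations: 2h_0·m_0 + h_0·m_1 = 6(Δ_0 - S'(-2)) = 48 and h_2·m_2 + 2h_2·m_3 = 6(S'(3) - Δ_2) = 42.
Forward elimination and back-substitution give m_0 = 628/21, m_1 = -248/21, m_2 = -10/21, m_3 = 446/21.
On [-2, -1], S(x) = -6 + 2·(x + 2) + 314/21·(x + 2)² - 146/21·(x + 2)³.
With (x + 2) = 3/4: S(-5/4) = 219/224.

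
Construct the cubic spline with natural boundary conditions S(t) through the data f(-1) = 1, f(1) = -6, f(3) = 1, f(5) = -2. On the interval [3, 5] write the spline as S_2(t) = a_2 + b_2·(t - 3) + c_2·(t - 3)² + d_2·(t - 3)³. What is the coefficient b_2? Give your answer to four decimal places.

Write σ_i for S''(x_i). With h_i = 2, 2, 2 and divided differences Δ_i = -7/2, 7/2, -3/2, the continuity of S' gives the tridiagonal system
  2·σ_0 + 8·σ_1 + 2·σ_2 = 6(Δ_1 - Δ_0) = 42
  2·σ_1 + 8·σ_2 + 2·σ_3 = 6(Δ_2 - Δ_1) = -30
Natural end conditions: σ_0 = σ_3 = 0.
Forward elimination and back-substitution give σ_0 = 0, σ_1 = 33/5, σ_2 = -27/5, σ_3 = 0.
On [3, 5], with S_2(t) = a_2 + b_2·(t - 3) + c_2·(t - 3)² + d_2·(t - 3)³: c_2 = σ_2/2 = -27/10, d_2 = (σ_3 - σ_2)/(6h_2) = 9/20, b_2 = Δ_2 - h_2(2σ_2 + σ_3)/6 = 21/10.

2.1000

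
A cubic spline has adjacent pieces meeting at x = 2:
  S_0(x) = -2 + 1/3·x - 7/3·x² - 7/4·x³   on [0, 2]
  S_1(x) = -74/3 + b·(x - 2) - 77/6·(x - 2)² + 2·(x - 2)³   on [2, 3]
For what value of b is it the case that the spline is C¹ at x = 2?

-30

S_0'(x) = 1/3 - 14/3·x - 21/4·x², so S_0'(2) = -30. On the right, S_1'(2) = b, so b = -30.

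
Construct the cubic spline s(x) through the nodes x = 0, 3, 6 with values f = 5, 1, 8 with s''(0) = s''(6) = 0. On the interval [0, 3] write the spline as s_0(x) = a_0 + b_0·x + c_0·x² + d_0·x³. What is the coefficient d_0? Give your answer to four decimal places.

0.1019

Write m_i for s''(x_i). With h_i = 3, 3 and divided differences Δ_i = -4/3, 7/3, the continuity of s' gives the tridiagonal system
  3·m_0 + 12·m_1 + 3·m_2 = 6(Δ_1 - Δ_0) = 22
Natural end conditions: m_0 = m_2 = 0.
Forward elimination and back-substitution give m_0 = 0, m_1 = 11/6, m_2 = 0.
On [0, 3], with s_0(x) = a_0 + b_0·x + c_0·x² + d_0·x³: c_0 = m_0/2 = 0, d_0 = (m_1 - m_0)/(6h_0) = 11/108, b_0 = Δ_0 - h_0(2m_0 + m_1)/6 = -9/4.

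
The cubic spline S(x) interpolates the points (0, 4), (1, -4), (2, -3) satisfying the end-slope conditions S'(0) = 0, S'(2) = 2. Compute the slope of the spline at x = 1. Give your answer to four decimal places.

Put M_i = S'' at the i-th knot. Here h = (1, 1) and Δ = (-8, 1), so the interior equations h_(i-1)·M_(i-1) + 2(h_(i-1)+h_i)·M_i + h_i·M_(i+1) = 6(Δ_i − Δ_(i-1)) read
  1·M_0 + 4·M_1 + 1·M_2 = 6(Δ_1 - Δ_0) = 54
Clamped end conditions give two more equations: 2h_0·M_0 + h_0·M_1 = 6(Δ_0 - S'(0)) = -48 and h_1·M_1 + 2h_1·M_2 = 6(S'(2) - Δ_1) = 6.
Forward elimination and back-substitution give M_0 = -73/2, M_1 = 25, M_2 = -19/2.
On [1, 2], S'(x) = b_1 + 2c_1·(x - 1) + 3d_1·(x - 1)² with b_1 = Δ_1 - h_1(2M_1 + M_2)/6 = -23/4, c_1 = M_1/2 = 25/2, d_1 = (M_2 - M_1)/(6h_1) = -23/4. So S'(1) = -23/4.

-5.7500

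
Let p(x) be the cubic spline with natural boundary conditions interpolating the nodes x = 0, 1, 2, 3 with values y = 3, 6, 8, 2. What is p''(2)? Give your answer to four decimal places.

-12.4000

With M_i denoting the second derivative at x_i, h_i = 1, 1, 1, and Δ_i = (y_(i+1) − y_i)/h_i = 3, 2, -6:
  1·M_0 + 4·M_1 + 1·M_2 = 6(Δ_1 - Δ_0) = -6
  1·M_1 + 4·M_2 + 1·M_3 = 6(Δ_2 - Δ_1) = -48
Natural end conditions: M_0 = M_3 = 0.
Hence M_0 = 0, M_1 = 8/5, M_2 = -62/5, M_3 = 0.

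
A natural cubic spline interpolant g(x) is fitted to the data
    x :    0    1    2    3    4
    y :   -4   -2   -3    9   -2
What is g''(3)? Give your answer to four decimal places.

With M_i denoting the second derivative at x_i, h_i = 1, 1, 1, 1, and Δ_i = (y_(i+1) − y_i)/h_i = 2, -1, 12, -11:
  1·M_0 + 4·M_1 + 1·M_2 = 6(Δ_1 - Δ_0) = -18
  1·M_1 + 4·M_2 + 1·M_3 = 6(Δ_2 - Δ_1) = 78
  1·M_2 + 4·M_3 + 1·M_4 = 6(Δ_3 - Δ_2) = -138
Natural end conditions: M_0 = M_4 = 0.
Solving the tridiagonal system: M_0 = 0, M_1 = -90/7, M_2 = 234/7, M_3 = -300/7, M_4 = 0.

-42.8571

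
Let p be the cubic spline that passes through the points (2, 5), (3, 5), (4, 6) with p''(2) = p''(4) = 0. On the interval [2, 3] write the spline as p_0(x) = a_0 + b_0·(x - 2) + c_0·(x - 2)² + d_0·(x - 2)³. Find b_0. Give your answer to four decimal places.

-0.2500

Put m_i = p'' at the i-th knot. Here h = (1, 1) and Δ = (0, 1), so the interior equations h_(i-1)·m_(i-1) + 2(h_(i-1)+h_i)·m_i + h_i·m_(i+1) = 6(Δ_i − Δ_(i-1)) read
  1·m_0 + 4·m_1 + 1·m_2 = 6(Δ_1 - Δ_0) = 6
Natural end conditions: m_0 = m_2 = 0.
Solving the tridiagonal system: m_0 = 0, m_1 = 3/2, m_2 = 0.
On [2, 3], with p_0(x) = a_0 + b_0·(x - 2) + c_0·(x - 2)² + d_0·(x - 2)³: c_0 = m_0/2 = 0, d_0 = (m_1 - m_0)/(6h_0) = 1/4, b_0 = Δ_0 - h_0(2m_0 + m_1)/6 = -1/4.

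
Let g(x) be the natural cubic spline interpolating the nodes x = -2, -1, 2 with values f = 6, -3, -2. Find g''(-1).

7

Write M_i for g''(x_i). With h_i = 1, 3 and divided differences Δ_i = -9, 1/3, the continuity of g' gives the tridiagonal system
  1·M_0 + 8·M_1 + 3·M_2 = 6(Δ_1 - Δ_0) = 56
Natural end conditions: M_0 = M_2 = 0.
Hence M_0 = 0, M_1 = 7, M_2 = 0.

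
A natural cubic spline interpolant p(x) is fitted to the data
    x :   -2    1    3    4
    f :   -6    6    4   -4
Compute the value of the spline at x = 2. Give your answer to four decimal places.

7.0357

Write M_i for p''(x_i). With h_i = 3, 2, 1 and divided differences Δ_i = 4, -1, -8, the continuity of p' gives the tridiagonal system
  3·M_0 + 10·M_1 + 2·M_2 = 6(Δ_1 - Δ_0) = -30
  2·M_1 + 6·M_2 + 1·M_3 = 6(Δ_2 - Δ_1) = -42
Natural end conditions: M_0 = M_3 = 0.
Forward elimination and back-substitution give M_0 = 0, M_1 = -12/7, M_2 = -45/7, M_3 = 0.
On [1, 3], p(x) = 6 + 16/7·(x - 1) - 6/7·(x - 1)² - 11/28·(x - 1)³.
With (x - 1) = 1: p(2) = 197/28.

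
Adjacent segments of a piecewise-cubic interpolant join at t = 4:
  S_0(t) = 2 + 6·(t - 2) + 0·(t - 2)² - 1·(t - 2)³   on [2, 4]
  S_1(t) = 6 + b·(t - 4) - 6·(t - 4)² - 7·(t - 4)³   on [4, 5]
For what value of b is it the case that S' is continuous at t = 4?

-6

S_0'(t) = 6 + 0·(t - 2) - 3·(t - 2)², so S_0'(4) = -6. On the right, S_1'(4) = b, so b = -6.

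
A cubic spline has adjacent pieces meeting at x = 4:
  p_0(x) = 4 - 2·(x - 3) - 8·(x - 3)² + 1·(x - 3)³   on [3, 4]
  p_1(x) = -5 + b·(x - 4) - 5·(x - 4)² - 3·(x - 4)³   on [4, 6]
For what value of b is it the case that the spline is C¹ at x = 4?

p_0'(x) = -2 - 16·(x - 3) + 3·(x - 3)², so p_0'(4) = -15. On the right, p_1'(4) = b, so b = -15.

-15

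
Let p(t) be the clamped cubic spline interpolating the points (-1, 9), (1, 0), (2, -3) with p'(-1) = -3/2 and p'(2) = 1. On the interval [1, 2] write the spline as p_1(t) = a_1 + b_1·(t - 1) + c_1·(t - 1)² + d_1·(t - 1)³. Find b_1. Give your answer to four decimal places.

With M_i denoting the second derivative at x_i, h_i = 2, 1, and Δ_i = (y_(i+1) − y_i)/h_i = -9/2, -3:
  2·M_0 + 6·M_1 + 1·M_2 = 6(Δ_1 - Δ_0) = 9
Clamped end conditions give two more equations: 2h_0·M_0 + h_0·M_1 = 6(Δ_0 - p'(-1)) = -18 and h_1·M_1 + 2h_1·M_2 = 6(p'(2) - Δ_1) = 24.
Forward elimination and back-substitution give M_0 = -31/6, M_1 = 4/3, M_2 = 34/3.
On [1, 2], with p_1(t) = a_1 + b_1·(t - 1) + c_1·(t - 1)² + d_1·(t - 1)³: c_1 = M_1/2 = 2/3, d_1 = (M_2 - M_1)/(6h_1) = 5/3, b_1 = Δ_1 - h_1(2M_1 + M_2)/6 = -16/3.

-5.3333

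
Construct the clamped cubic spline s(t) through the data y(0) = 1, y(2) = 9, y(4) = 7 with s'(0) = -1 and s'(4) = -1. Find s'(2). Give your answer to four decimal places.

With σ_i denoting the second derivative at x_i, h_i = 2, 2, and Δ_i = (y_(i+1) − y_i)/h_i = 4, -1:
  2·σ_0 + 8·σ_1 + 2·σ_2 = 6(Δ_1 - Δ_0) = -30
Clamped end conditions give two more equations: 2h_0·σ_0 + h_0·σ_1 = 6(Δ_0 - s'(0)) = 30 and h_1·σ_1 + 2h_1·σ_2 = 6(s'(4) - Δ_1) = 0.
Hence σ_0 = 45/4, σ_1 = -15/2, σ_2 = 15/4.
On [2, 4], s'(t) = b_1 + 2c_1·(t - 2) + 3d_1·(t - 2)² with b_1 = Δ_1 - h_1(2σ_1 + σ_2)/6 = 11/4, c_1 = σ_1/2 = -15/4, d_1 = (σ_2 - σ_1)/(6h_1) = 15/16. So s'(2) = 11/4.

2.7500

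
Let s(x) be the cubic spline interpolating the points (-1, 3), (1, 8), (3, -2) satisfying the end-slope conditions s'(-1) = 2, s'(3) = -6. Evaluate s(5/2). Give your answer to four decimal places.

1.1680

Write m_i for s''(x_i). With h_i = 2, 2 and divided differences Δ_i = 5/2, -5, the continuity of s' gives the tridiagonal system
  2·m_0 + 8·m_1 + 2·m_2 = 6(Δ_1 - Δ_0) = -45
Clamped end conditions give two more equations: 2h_0·m_0 + h_0·m_1 = 6(Δ_0 - s'(-1)) = 3 and h_1·m_1 + 2h_1·m_2 = 6(s'(3) - Δ_1) = -6.
Solving: m_0 = 35/8, m_1 = -29/4, m_2 = 17/8.
On [1, 3], s(x) = 8 - 7/8·(x - 1) - 29/8·(x - 1)² + 25/32·(x - 1)³.
With (x - 1) = 3/2: s(5/2) = 299/256.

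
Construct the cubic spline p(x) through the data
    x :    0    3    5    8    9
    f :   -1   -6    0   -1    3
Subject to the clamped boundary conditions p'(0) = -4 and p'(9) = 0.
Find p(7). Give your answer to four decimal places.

-2.4105

Put M_i = p'' at the i-th knot. Here h = (3, 2, 3, 1) and Δ = (-5/3, 3, -1/3, 4), so the interior equations h_(i-1)·M_(i-1) + 2(h_(i-1)+h_i)·M_i + h_i·M_(i+1) = 6(Δ_i − Δ_(i-1)) read
  3·M_0 + 10·M_1 + 2·M_2 = 6(Δ_1 - Δ_0) = 28
  2·M_1 + 10·M_2 + 3·M_3 = 6(Δ_2 - Δ_1) = -20
  3·M_2 + 8·M_3 + 1·M_4 = 6(Δ_3 - Δ_2) = 26
Clamped end conditions give two more equations: 2h_0·M_0 + h_0·M_1 = 6(Δ_0 - p'(0)) = 14 and h_3·M_3 + 2h_3·M_4 = 6(p'(9) - Δ_3) = -24.
Hence M_0 = 94/177, M_1 = 638/177, M_2 = -853/177, M_3 = 1238/177, M_4 = -2743/177.
On [5, 8], p(x) = 0 + 175/177·(x - 5) - 853/354·(x - 5)² + 697/1062·(x - 5)³.
With (x - 5) = 2: p(7) = -1280/531.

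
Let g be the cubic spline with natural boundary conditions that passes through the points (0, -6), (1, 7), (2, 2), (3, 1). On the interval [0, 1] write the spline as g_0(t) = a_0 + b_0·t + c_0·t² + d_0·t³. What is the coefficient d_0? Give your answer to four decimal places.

With M_i denoting the second derivative at x_i, h_i = 1, 1, 1, and Δ_i = (y_(i+1) − y_i)/h_i = 13, -5, -1:
  1·M_0 + 4·M_1 + 1·M_2 = 6(Δ_1 - Δ_0) = -108
  1·M_1 + 4·M_2 + 1·M_3 = 6(Δ_2 - Δ_1) = 24
Natural end conditions: M_0 = M_3 = 0.
Solving the tridiagonal system: M_0 = 0, M_1 = -152/5, M_2 = 68/5, M_3 = 0.
On [0, 1], with g_0(t) = a_0 + b_0·t + c_0·t² + d_0·t³: c_0 = M_0/2 = 0, d_0 = (M_1 - M_0)/(6h_0) = -76/15, b_0 = Δ_0 - h_0(2M_0 + M_1)/6 = 271/15.

-5.0667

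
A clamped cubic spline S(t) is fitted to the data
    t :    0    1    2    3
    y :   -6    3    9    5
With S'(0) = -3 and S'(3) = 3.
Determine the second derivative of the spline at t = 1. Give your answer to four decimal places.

-9.6000

Put σ_i = S'' at the i-th knot. Here h = (1, 1, 1) and Δ = (9, 6, -4), so the interior equations h_(i-1)·σ_(i-1) + 2(h_(i-1)+h_i)·σ_i + h_i·σ_(i+1) = 6(Δ_i − Δ_(i-1)) read
  1·σ_0 + 4·σ_1 + 1·σ_2 = 6(Δ_1 - Δ_0) = -18
  1·σ_1 + 4·σ_2 + 1·σ_3 = 6(Δ_2 - Δ_1) = -60
Clamped end conditions give two more equations: 2h_0·σ_0 + h_0·σ_1 = 6(Δ_0 - S'(0)) = 72 and h_2·σ_2 + 2h_2·σ_3 = 6(S'(3) - Δ_2) = 42.
Forward elimination and back-substitution give σ_0 = 204/5, σ_1 = -48/5, σ_2 = -102/5, σ_3 = 156/5.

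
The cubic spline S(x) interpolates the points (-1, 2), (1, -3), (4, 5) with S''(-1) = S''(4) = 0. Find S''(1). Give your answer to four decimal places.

3.1000

With M_i denoting the second derivative at x_i, h_i = 2, 3, and Δ_i = (y_(i+1) − y_i)/h_i = -5/2, 8/3:
  2·M_0 + 10·M_1 + 3·M_2 = 6(Δ_1 - Δ_0) = 31
Natural end conditions: M_0 = M_2 = 0.
Solving: M_0 = 0, M_1 = 31/10, M_2 = 0.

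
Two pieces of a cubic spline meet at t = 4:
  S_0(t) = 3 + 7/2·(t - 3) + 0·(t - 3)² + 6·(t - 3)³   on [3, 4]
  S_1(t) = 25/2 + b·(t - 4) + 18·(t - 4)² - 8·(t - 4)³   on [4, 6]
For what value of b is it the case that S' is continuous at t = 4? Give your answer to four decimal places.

21.5000

S_0'(t) = 7/2 + 0·(t - 3) + 18·(t - 3)², so S_0'(4) = 43/2. On the right, S_1'(4) = b, so b = 43/2.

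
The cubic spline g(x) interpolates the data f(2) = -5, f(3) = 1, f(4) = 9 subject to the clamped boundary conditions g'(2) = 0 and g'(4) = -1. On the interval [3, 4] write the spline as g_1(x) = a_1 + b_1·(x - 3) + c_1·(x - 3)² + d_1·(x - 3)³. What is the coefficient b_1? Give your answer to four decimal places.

Put M_i = g'' at the i-th knot. Here h = (1, 1) and Δ = (6, 8), so the interior equations h_(i-1)·M_(i-1) + 2(h_(i-1)+h_i)·M_i + h_i·M_(i+1) = 6(Δ_i − Δ_(i-1)) read
  1·M_0 + 4·M_1 + 1·M_2 = 6(Δ_1 - Δ_0) = 12
Clamped end conditions give two more equations: 2h_0·M_0 + h_0·M_1 = 6(Δ_0 - g'(2)) = 36 and h_1·M_1 + 2h_1·M_2 = 6(g'(4) - Δ_1) = -54.
Solving the tridiagonal system: M_0 = 29/2, M_1 = 7, M_2 = -61/2.
On [3, 4], with g_1(x) = a_1 + b_1·(x - 3) + c_1·(x - 3)² + d_1·(x - 3)³: c_1 = M_1/2 = 7/2, d_1 = (M_2 - M_1)/(6h_1) = -25/4, b_1 = Δ_1 - h_1(2M_1 + M_2)/6 = 43/4.

10.7500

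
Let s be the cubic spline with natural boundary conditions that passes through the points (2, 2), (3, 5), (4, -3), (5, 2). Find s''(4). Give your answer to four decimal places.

Let M_i = s''(x_i). Step sizes h_i = 1, 1, 1; slopes of the chords Δ_i = (y_(i+1) - y_i)/h_i = 3, -8, 5.
  1·M_0 + 4·M_1 + 1·M_2 = 6(Δ_1 - Δ_0) = -66
  1·M_1 + 4·M_2 + 1·M_3 = 6(Δ_2 - Δ_1) = 78
Natural end conditions: M_0 = M_3 = 0.
Forward elimination and back-substitution give M_0 = 0, M_1 = -114/5, M_2 = 126/5, M_3 = 0.

25.2000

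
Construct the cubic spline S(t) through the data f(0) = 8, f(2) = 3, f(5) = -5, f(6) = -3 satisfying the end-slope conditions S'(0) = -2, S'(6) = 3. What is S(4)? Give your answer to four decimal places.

Write m_i for S''(x_i). With h_i = 2, 3, 1 and divided differences Δ_i = -5/2, -8/3, 2, the continuity of S' gives the tridiagonal system
  2·m_0 + 10·m_1 + 3·m_2 = 6(Δ_1 - Δ_0) = -1
  3·m_1 + 8·m_2 + 1·m_3 = 6(Δ_2 - Δ_1) = 28
Clamped end conditions give two more equations: 2h_0·m_0 + h_0·m_1 = 6(Δ_0 - S'(0)) = -3 and h_2·m_2 + 2h_2·m_3 = 6(S'(6) - Δ_2) = 6.
Solving the tridiagonal system: m_0 = -11/78, m_1 = -95/78, m_2 = 149/39, m_3 = 85/78.
On [2, 5], S(t) = 3 - 131/39·(t - 2) - 95/156·(t - 2)² + 131/468·(t - 2)³.
With (t - 2) = 2: S(4) = -458/117.

-3.9145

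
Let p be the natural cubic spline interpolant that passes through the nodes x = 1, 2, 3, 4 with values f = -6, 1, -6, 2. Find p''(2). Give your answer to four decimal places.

-28.4000

Let M_i = p''(x_i). Step sizes h_i = 1, 1, 1; slopes of the chords Δ_i = (y_(i+1) - y_i)/h_i = 7, -7, 8.
  1·M_0 + 4·M_1 + 1·M_2 = 6(Δ_1 - Δ_0) = -84
  1·M_1 + 4·M_2 + 1·M_3 = 6(Δ_2 - Δ_1) = 90
Natural end conditions: M_0 = M_3 = 0.
Solving the tridiagonal system: M_0 = 0, M_1 = -142/5, M_2 = 148/5, M_3 = 0.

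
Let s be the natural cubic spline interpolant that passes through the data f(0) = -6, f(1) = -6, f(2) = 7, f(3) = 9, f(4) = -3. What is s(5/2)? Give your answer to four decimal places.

10.1763

Put M_i = s'' at the i-th knot. Here h = (1, 1, 1, 1) and Δ = (0, 13, 2, -12), so the interior equations h_(i-1)·M_(i-1) + 2(h_(i-1)+h_i)·M_i + h_i·M_(i+1) = 6(Δ_i − Δ_(i-1)) read
  1·M_0 + 4·M_1 + 1·M_2 = 6(Δ_1 - Δ_0) = 78
  1·M_1 + 4·M_2 + 1·M_3 = 6(Δ_2 - Δ_1) = -66
  1·M_2 + 4·M_3 + 1·M_4 = 6(Δ_3 - Δ_2) = -84
Natural end conditions: M_0 = M_4 = 0.
Solving the tridiagonal system: M_0 = 0, M_1 = 675/28, M_2 = -129/7, M_3 = -459/28, M_4 = 0.
On [2, 3], s(x) = 7 + 87/8·(x - 2) - 129/14·(x - 2)² + 19/56·(x - 2)³.
With (x - 2) = 1/2: s(5/2) = 4559/448.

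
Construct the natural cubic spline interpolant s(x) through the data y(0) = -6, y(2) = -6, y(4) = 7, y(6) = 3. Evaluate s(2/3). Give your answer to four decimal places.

Write M_i for s''(x_i). With h_i = 2, 2, 2 and divided differences Δ_i = 0, 13/2, -2, the continuity of s' gives the tridiagonal system
  2·M_0 + 8·M_1 + 2·M_2 = 6(Δ_1 - Δ_0) = 39
  2·M_1 + 8·M_2 + 2·M_3 = 6(Δ_2 - Δ_1) = -51
Natural end conditions: M_0 = M_3 = 0.
Hence M_0 = 0, M_1 = 69/10, M_2 = -81/10, M_3 = 0.
On [0, 2], s(x) = -6 - 23/10·x + 0·x² + 23/40·x³.
With x = 2/3: s(2/3) = -994/135.

-7.3630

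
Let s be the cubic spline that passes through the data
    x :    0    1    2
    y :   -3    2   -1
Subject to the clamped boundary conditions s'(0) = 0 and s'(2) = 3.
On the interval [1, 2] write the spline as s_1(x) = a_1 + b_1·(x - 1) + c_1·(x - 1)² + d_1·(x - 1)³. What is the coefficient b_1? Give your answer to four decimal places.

Write σ_i for s''(x_i). With h_i = 1, 1 and divided differences Δ_i = 5, -3, the continuity of s' gives the tridiagonal system
  1·σ_0 + 4·σ_1 + 1·σ_2 = 6(Δ_1 - Δ_0) = -48
Clamped end conditions give two more equations: 2h_0·σ_0 + h_0·σ_1 = 6(Δ_0 - s'(0)) = 30 and h_1·σ_1 + 2h_1·σ_2 = 6(s'(2) - Δ_1) = 36.
Solving the tridiagonal system: σ_0 = 57/2, σ_1 = -27, σ_2 = 63/2.
On [1, 2], with s_1(x) = a_1 + b_1·(x - 1) + c_1·(x - 1)² + d_1·(x - 1)³: c_1 = σ_1/2 = -27/2, d_1 = (σ_2 - σ_1)/(6h_1) = 39/4, b_1 = Δ_1 - h_1(2σ_1 + σ_2)/6 = 3/4.

0.7500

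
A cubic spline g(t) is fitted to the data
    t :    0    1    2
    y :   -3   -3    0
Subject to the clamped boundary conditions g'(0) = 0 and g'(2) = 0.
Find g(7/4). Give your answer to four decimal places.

-0.3633

With M_i denoting the second derivative at x_i, h_i = 1, 1, and Δ_i = (y_(i+1) − y_i)/h_i = 0, 3:
  1·M_0 + 4·M_1 + 1·M_2 = 6(Δ_1 - Δ_0) = 18
Clamped end conditions give two more equations: 2h_0·M_0 + h_0·M_1 = 6(Δ_0 - g'(0)) = 0 and h_1·M_1 + 2h_1·M_2 = 6(g'(2) - Δ_1) = -18.
Hence M_0 = -9/2, M_1 = 9, M_2 = -27/2.
On [1, 2], g(t) = -3 + 9/4·(t - 1) + 9/2·(t - 1)² - 15/4·(t - 1)³.
With (t - 1) = 3/4: g(7/4) = -93/256.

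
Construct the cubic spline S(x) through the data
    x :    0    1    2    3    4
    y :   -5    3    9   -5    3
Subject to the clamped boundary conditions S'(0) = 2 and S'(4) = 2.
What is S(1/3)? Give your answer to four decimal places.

Write σ_i for S''(x_i). With h_i = 1, 1, 1, 1 and divided differences Δ_i = 8, 6, -14, 8, the continuity of S' gives the tridiagonal system
  1·σ_0 + 4·σ_1 + 1·σ_2 = 6(Δ_1 - Δ_0) = -12
  1·σ_1 + 4·σ_2 + 1·σ_3 = 6(Δ_2 - Δ_1) = -120
  1·σ_2 + 4·σ_3 + 1·σ_4 = 6(Δ_3 - Δ_2) = 132
Clamped end conditions give two more equations: 2h_0·σ_0 + h_0·σ_1 = 6(Δ_0 - S'(0)) = 36 and h_3·σ_3 + 2h_3·σ_4 = 6(S'(4) - Δ_3) = -36.
Hence σ_0 = 111/7, σ_1 = 30/7, σ_2 = -45, σ_3 = 390/7, σ_4 = -321/7.
On [0, 1], S(x) = -5 + 2·x + 111/14·x² - 27/14·x³.
With x = 1/3: S(1/3) = -74/21.

-3.5238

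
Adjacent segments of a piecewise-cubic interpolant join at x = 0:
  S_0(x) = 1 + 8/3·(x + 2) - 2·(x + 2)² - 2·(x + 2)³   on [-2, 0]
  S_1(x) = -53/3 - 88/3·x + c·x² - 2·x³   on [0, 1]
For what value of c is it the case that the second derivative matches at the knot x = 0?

-14

S_0''(x) = -4 - 12·(x + 2), so S_0''(0) = -28. On the right, S_1''(0) = 2c, so c = -14.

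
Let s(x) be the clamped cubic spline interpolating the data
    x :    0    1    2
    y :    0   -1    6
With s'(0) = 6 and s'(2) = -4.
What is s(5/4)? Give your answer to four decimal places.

0.8438

With M_i denoting the second derivative at x_i, h_i = 1, 1, and Δ_i = (y_(i+1) − y_i)/h_i = -1, 7:
  1·M_0 + 4·M_1 + 1·M_2 = 6(Δ_1 - Δ_0) = 48
Clamped end conditions give two more equations: 2h_0·M_0 + h_0·M_1 = 6(Δ_0 - s'(0)) = -42 and h_1·M_1 + 2h_1·M_2 = 6(s'(2) - Δ_1) = -66.
Solving the tridiagonal system: M_0 = -38, M_1 = 34, M_2 = -50.
On [1, 2], s(x) = -1 + 4·(x - 1) + 17·(x - 1)² - 14·(x - 1)³.
With (x - 1) = 1/4: s(5/4) = 27/32.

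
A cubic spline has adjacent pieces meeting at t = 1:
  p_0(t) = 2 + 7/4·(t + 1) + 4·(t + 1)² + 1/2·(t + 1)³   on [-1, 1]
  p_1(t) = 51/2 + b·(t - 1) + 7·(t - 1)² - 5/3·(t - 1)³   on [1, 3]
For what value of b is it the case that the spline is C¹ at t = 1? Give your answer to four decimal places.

23.7500

p_0'(t) = 7/4 + 8·(t + 1) + 3/2·(t + 1)², so p_0'(1) = 95/4. On the right, p_1'(1) = b, so b = 95/4.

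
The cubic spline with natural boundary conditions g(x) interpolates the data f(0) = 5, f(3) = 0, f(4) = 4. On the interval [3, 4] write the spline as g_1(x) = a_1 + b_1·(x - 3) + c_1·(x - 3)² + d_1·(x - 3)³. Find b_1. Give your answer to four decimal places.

Let m_i = g''(x_i). Step sizes h_i = 3, 1; slopes of the chords Δ_i = (y_(i+1) - y_i)/h_i = -5/3, 4.
  3·m_0 + 8·m_1 + 1·m_2 = 6(Δ_1 - Δ_0) = 34
Natural end conditions: m_0 = m_2 = 0.
Solving: m_0 = 0, m_1 = 17/4, m_2 = 0.
On [3, 4], with g_1(x) = a_1 + b_1·(x - 3) + c_1·(x - 3)² + d_1·(x - 3)³: c_1 = m_1/2 = 17/8, d_1 = (m_2 - m_1)/(6h_1) = -17/24, b_1 = Δ_1 - h_1(2m_1 + m_2)/6 = 31/12.

2.5833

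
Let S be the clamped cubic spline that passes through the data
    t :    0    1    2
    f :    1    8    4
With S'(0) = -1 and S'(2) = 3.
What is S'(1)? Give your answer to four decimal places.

With M_i denoting the second derivative at x_i, h_i = 1, 1, and Δ_i = (y_(i+1) − y_i)/h_i = 7, -4:
  1·M_0 + 4·M_1 + 1·M_2 = 6(Δ_1 - Δ_0) = -66
Clamped end conditions give two more equations: 2h_0·M_0 + h_0·M_1 = 6(Δ_0 - S'(0)) = 48 and h_1·M_1 + 2h_1·M_2 = 6(S'(2) - Δ_1) = 42.
Hence M_0 = 85/2, M_1 = -37, M_2 = 79/2.
On [1, 2], S'(t) = b_1 + 2c_1·(t - 1) + 3d_1·(t - 1)² with b_1 = Δ_1 - h_1(2M_1 + M_2)/6 = 7/4, c_1 = M_1/2 = -37/2, d_1 = (M_2 - M_1)/(6h_1) = 51/4. So S'(1) = 7/4.

1.7500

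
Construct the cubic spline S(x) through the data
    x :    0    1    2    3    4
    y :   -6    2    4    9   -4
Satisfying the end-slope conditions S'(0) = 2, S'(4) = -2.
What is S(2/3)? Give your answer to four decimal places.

Let m_i = S''(x_i). Step sizes h_i = 1, 1, 1, 1; slopes of the chords Δ_i = (y_(i+1) - y_i)/h_i = 8, 2, 5, -13.
  1·m_0 + 4·m_1 + 1·m_2 = 6(Δ_1 - Δ_0) = -36
  1·m_1 + 4·m_2 + 1·m_3 = 6(Δ_2 - Δ_1) = 18
  1·m_2 + 4·m_3 + 1·m_4 = 6(Δ_3 - Δ_2) = -108
Clamped end conditions give two more equations: 2h_0·m_0 + h_0·m_1 = 6(Δ_0 - S'(0)) = 36 and h_3·m_3 + 2h_3·m_4 = 6(S'(4) - Δ_3) = 66.
Forward elimination and back-substitution give m_0 = 403/14, m_1 = -151/7, m_2 = 43/2, m_3 = -325/7, m_4 = 787/14.
On [0, 1], S(x) = -6 + 2·x + 403/28·x² - 235/28·x³.
With x = 2/3: S(2/3) = -143/189.

-0.7566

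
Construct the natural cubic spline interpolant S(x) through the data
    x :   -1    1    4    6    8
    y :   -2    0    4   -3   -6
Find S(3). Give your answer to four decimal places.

Let M_i = S''(x_i). Step sizes h_i = 2, 3, 2, 2; slopes of the chords Δ_i = (y_(i+1) - y_i)/h_i = 1, 4/3, -7/2, -3/2.
  2·M_0 + 10·M_1 + 3·M_2 = 6(Δ_1 - Δ_0) = 2
  3·M_1 + 10·M_2 + 2·M_3 = 6(Δ_2 - Δ_1) = -29
  2·M_2 + 8·M_3 + 2·M_4 = 6(Δ_3 - Δ_2) = 12
Natural end conditions: M_0 = M_4 = 0.
Solving: M_0 = 0, M_1 = 115/86, M_2 = -163/43, M_3 = 421/172, M_4 = 0.
On [1, 4], S(x) = 0 + 244/129·(x - 1) + 115/172·(x - 1)² - 49/172·(x - 1)³.
With (x - 1) = 2: S(3) = 539/129.

4.1783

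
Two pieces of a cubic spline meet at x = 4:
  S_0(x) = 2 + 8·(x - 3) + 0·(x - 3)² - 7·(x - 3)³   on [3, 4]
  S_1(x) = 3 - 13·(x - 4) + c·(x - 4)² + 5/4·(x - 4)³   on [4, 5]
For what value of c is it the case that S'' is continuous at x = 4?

-21

S_0''(x) = 0 - 42·(x - 3), so S_0''(4) = -42. On the right, S_1''(4) = 2c, so c = -21.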